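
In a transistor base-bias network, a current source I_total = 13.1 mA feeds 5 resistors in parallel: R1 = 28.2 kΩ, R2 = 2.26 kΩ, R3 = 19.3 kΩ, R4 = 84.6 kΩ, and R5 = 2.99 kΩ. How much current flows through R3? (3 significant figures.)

I ≈ 0.775 mA

Conductances: ΣG = 1/28.2 + 1/2.26 + 1/19.3 + 1/84.6 + 1/2.99 = 0.8760 (1/kΩ).
R3 takes the fraction G_k/ΣG = 0.05181/0.8760 = 0.05915, so I = 13.1 × 0.05915 = 0.7748 mA.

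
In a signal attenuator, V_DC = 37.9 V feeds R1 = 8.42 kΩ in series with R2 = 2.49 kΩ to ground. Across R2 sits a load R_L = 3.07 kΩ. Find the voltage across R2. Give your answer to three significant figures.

V_out ≈ 5.32 V

First combine the lower leg with the load: R2 ‖ R_L = 1.375 kΩ.
Voltage divider with the loaded lower leg: V_out = 37.9 × 1.375/(8.42 + 1.375) = 37.9 × 0.1404 = 5.320 V.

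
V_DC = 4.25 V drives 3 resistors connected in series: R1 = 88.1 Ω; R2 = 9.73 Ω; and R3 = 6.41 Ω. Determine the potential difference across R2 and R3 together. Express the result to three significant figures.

V ≈ 0.658 V

Total series resistance ΣR = 88.1 + 9.73 + 6.41 = 104.2 Ω.
R_{R2..R3} = 9.73 + 6.41 = 16.14 Ω.
Voltage divider: V = V_DC · (16.14 / 104.2) = 4.25 × 0.1548 = 0.6580 V.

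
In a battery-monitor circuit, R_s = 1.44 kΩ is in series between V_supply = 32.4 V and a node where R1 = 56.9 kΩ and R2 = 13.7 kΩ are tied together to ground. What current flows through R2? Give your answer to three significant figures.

Equivalent of the parallel group: R_p = 11.04 kΩ.
V_A by voltage divider: V_A = 32.4 × 11.04/(1.44 + 11.04) = 28.66 V.
Branch current I = V_A/R2 = 28.66/13.7 = 2.092 mA.

I ≈ 2.09 mA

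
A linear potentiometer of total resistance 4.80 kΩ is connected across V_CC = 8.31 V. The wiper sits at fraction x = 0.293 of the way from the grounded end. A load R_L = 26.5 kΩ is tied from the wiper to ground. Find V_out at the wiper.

V_out ≈ 2.35 V

Lower segment x·R_p = 1.406 kΩ; upper segment (1−x)·R_p = 3.394 kΩ.
(x·R_p) ‖ R_L = 1.336 kΩ.
Then V_out = V_CC · 1.336/(3.394 + 1.336) = 2.347 V.
(Unloaded: V_out = x·V_CC = 2.43 V.)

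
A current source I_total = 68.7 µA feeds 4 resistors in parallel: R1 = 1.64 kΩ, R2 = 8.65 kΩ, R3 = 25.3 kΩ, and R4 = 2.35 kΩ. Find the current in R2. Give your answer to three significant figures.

Conductances: ΣG = 1/1.64 + 1/8.65 + 1/25.3 + 1/2.35 = 1.190 (1/kΩ).
By the current-divider rule, I = I_total · G_k/ΣG = 68.7 × 0.09711 = 6.672 µA.

I ≈ 6.67 µA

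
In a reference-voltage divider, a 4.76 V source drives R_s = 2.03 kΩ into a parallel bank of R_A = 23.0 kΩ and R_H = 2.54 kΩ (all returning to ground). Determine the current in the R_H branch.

I ≈ 0.993 mA

Parallel bank: R_p = 1/(1/23.0 + 1/2.54) = 2.287 kΩ.
Node voltage V_A = V_in · R_p/(R_s + R_p) = 4.76 × 0.5298 = 2.522 V.
Branch current I = V_A/R_H = 2.522/2.54 = 0.9929 mA.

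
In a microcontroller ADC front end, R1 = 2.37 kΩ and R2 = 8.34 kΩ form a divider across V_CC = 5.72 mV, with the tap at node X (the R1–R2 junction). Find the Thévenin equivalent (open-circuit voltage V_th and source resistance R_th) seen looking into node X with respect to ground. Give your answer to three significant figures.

V_th ≈ 4.45 mV, R_th ≈ 1.85 kΩ

Open-circuit (no load on X): V_th = V_CC · R2/(R1 + R2) = 5.72 × 8.34/(2.370 + 8.34) = 4.454 mV.
With V_CC suppressed (replaced by a short), R_th = R1 ‖ R2 = (2.370 × 8.34)/(2.370 + 8.34) = 1.846 kΩ.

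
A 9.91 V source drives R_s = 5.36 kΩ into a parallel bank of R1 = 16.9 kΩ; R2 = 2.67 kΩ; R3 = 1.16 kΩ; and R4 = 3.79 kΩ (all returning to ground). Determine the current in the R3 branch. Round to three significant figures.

Equivalent of the parallel group: R_p = 0.6412 kΩ.
V_A by voltage divider: V_A = 9.91 × 0.6412/(5.36 + 0.6412) = 1.059 V.
Branch current I = V_A/R3 = 1.059/1.16 = 0.9128 mA.

I ≈ 0.913 mA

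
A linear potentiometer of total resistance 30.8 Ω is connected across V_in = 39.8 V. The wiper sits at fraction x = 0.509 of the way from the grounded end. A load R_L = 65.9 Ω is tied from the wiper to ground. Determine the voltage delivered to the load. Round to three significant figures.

The pot divides into 15.12 Ω above the wiper and 15.68 Ω below.
(x·R_p) ‖ R_L = 12.66 Ω.
V_out = 39.8 × 12.66/(15.12 + 12.66) = 18.14 V.

V_out ≈ 18.1 V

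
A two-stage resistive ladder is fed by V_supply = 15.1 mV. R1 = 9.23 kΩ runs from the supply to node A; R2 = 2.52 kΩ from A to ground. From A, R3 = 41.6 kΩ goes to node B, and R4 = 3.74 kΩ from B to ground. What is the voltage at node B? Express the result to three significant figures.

V_B ≈ 0.256 mV

The second stage (R3 + R4 = 45.34 kΩ) loads node A in parallel with R2.
R2 ‖ (R3+R4) = 2.387 kΩ.
First divider: V_A = V_supply · 2.387/(9.23 + 2.387) = 3.103 mV.
Stage 2 is unloaded, so V_B = V_A · R4/(R3+R4) = 3.103 × 3.74/45.34 = 0.2560 mV.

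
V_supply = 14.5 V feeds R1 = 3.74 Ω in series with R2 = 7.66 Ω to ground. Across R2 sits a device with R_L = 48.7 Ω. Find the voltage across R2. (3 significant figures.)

R2 ‖ R_L = (7.66 × 48.7)/(7.66 + 48.7) = 6.619 Ω.
Now apply the divider: V_out = 14.5 × 0.6390 = 9.265 V.

V_out ≈ 9.26 V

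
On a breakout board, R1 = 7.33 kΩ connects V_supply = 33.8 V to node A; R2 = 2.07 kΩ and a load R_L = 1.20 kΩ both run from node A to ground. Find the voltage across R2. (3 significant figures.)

The load sits in parallel with R2, giving an effective lower resistance R2' = R2·R_L/(R2+R_L) = 0.7596 kΩ.
Then V_out = V_supply · R2'/(R1 + R2') = 33.8 × 0.7596/8.090 = 3.174 V.
(Unloaded it would be 7.44 V; the load pulls it down.)

V_out ≈ 3.17 V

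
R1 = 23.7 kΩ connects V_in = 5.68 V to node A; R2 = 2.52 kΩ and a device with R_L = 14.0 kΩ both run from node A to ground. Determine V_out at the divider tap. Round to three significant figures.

R2 ‖ R_L = (2.52 × 14.0)/(2.52 + 14.0) = 2.136 kΩ.
Then V_out = V_in · R2'/(R1 + R2') = 5.68 × 2.136/25.84 = 0.4695 V.

V_out ≈ 0.470 V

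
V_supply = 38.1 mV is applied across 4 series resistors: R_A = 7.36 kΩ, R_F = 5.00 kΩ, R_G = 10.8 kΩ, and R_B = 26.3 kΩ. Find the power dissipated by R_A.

Series current I = V_supply/ΣR = 38.1/49.46 = 0.7703 µA.
V(R_A) = I·R = 5.670 mV; P = V·I = 5.670 × 0.7703 = 4.367 nW.

P ≈ 4.37 nW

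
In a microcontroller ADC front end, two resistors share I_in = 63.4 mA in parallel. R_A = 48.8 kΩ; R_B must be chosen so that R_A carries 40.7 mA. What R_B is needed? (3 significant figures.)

Two-branch current divider: I_A = I_in · R_B/(R_A + R_B).
40.7/63.4 = R_B/(R_A + R_B) → R_B = R_A · (0.6420)/(1 − 0.6420) = 48.8 × 1.793 = 87.50 kΩ.

R_B ≈ 87.5 kΩ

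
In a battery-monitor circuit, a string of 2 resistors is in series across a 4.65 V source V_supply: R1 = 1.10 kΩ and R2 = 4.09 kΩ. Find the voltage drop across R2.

Series total: ΣR = 1.10 + 4.09 = 5.190 kΩ.
By the voltage-divider rule, V = 4.65 × 4.090/5.190 = 3.664 V.

V ≈ 3.66 V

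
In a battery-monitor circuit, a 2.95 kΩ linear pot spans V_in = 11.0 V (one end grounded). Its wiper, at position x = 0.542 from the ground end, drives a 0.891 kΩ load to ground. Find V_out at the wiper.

V_out ≈ 3.27 V

The pot divides into 1.351 kΩ above the wiper and 1.599 kΩ below.
R_L loads the lower segment: effective lower R = 0.5722 kΩ.
V_out = 11.0 × 0.5722/(1.351 + 0.5722) = 3.272 V.
(Unloaded: V_out = x·V_in = 5.96 V.)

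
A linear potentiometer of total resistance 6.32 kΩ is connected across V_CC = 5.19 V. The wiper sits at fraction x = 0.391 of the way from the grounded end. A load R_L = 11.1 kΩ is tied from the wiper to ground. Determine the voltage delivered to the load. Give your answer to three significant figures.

V_out ≈ 1.79 V

Lower segment x·R_p = 2.471 kΩ; upper segment (1−x)·R_p = 3.849 kΩ.
(x·R_p) ‖ R_L = 2.021 kΩ.
V_out = 5.19 × 2.021/(3.849 + 2.021) = 1.787 V.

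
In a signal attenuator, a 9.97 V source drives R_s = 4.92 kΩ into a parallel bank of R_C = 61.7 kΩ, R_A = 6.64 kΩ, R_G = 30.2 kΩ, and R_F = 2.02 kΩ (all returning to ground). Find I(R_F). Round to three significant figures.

Combine the parallel branches: R_p = (1/61.7 + 1/6.64 + 1/30.2 + 1/2.02)⁻¹ = 1.439 kΩ.
V_A by voltage divider: V_A = 9.97 × 1.439/(4.92 + 1.439) = 2.256 V.
I(R_F) = V_A / R_F = 2.256/2.02 = 1.117 mA.
(Check via current divider: I_total = 1.568 mA; share G_k/ΣG = 0.7123 → same result.)

I ≈ 1.12 mA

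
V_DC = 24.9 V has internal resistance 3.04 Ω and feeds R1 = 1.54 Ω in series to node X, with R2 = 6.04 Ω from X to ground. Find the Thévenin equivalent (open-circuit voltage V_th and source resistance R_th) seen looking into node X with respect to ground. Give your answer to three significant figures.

R1' = 3.04 + 1.54 = 4.580 Ω (source resistance + R1).
V_th is the unloaded tap voltage: V_DC · R2/(R1'+R2) = 24.9 × 0.5687 = 14.16 V.
Zeroing V_DC shorts the top of R1' to ground, so R_th = R1' ‖ R2 = 2.605 Ω.

V_th ≈ 14.2 V, R_th ≈ 2.60 Ω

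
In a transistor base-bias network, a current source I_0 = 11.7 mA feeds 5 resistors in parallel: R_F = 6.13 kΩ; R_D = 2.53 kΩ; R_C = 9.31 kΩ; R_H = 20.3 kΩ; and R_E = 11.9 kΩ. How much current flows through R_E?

I ≈ 1.23 mA

ΣG = 1/6.13 + 1/2.53 + 1/9.31 + 1/20.3 + 1/11.9 = 0.7991.
Current divider: I(R_E) = I_0 · G_k/ΣG = 11.7 × (0.08403/0.7991) = 11.7 × 0.1052 = 1.230 mA.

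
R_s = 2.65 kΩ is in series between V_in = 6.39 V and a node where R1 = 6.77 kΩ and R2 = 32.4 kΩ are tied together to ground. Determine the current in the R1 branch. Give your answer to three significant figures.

Equivalent of the parallel group: R_p = 5.600 kΩ.
V_A = 6.39 × 5.600/8.250 = 4.337 V.
I(R1) = V_A / R1 = 4.337/6.77 = 0.6407 mA.

I ≈ 0.641 mA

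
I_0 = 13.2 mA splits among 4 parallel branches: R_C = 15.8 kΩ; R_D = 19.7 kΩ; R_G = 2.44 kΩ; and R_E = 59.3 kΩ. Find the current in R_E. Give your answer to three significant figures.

ΣG = 1/15.8 + 1/19.7 + 1/2.44 + 1/59.3 = 0.5408.
R_E takes the fraction G_k/ΣG = 0.01686/0.5408 = 0.03119, so I = 13.2 × 0.03119 = 0.4116 mA.

I ≈ 0.412 mA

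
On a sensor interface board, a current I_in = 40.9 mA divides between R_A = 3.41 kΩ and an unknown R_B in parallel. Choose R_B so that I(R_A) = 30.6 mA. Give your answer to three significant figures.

Two-branch current divider: I_A = I_in · R_B/(R_A + R_B).
30.6/40.9 = R_B/(R_A + R_B) → R_B = R_A · (0.7482)/(1 − 0.7482) = 3.41 × 2.971 = 10.13 kΩ.

R_B ≈ 10.1 kΩ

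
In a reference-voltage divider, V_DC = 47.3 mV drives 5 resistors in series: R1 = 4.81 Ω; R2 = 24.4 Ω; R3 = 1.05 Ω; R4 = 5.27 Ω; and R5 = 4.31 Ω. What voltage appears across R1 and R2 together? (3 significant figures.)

V ≈ 34.7 mV

Series total: ΣR = 4.81 + 24.4 + 1.05 + 5.27 + 4.31 = 39.84 Ω.
R_{R1..R2} = 4.81 + 24.4 = 29.21 Ω.
By the voltage-divider rule, V = 47.3 × 29.21/39.84 = 34.68 mV.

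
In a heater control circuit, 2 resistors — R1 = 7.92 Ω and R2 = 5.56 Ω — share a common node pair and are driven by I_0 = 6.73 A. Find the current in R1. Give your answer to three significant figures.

I ≈ 2.78 A

With just two branches, the current splits inversely with resistance.
So I = 6.73 × 5.56/13.48 = 2.776 A.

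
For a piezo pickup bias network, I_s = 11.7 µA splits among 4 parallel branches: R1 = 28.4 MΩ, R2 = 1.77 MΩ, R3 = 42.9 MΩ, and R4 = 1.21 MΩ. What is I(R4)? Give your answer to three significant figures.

Total conductance ΣG = 1/28.4 + 1/1.77 + 1/42.9 + 1/1.21 = 1.450 (units of 1/MΩ).
By the current-divider rule, I = I_s · G_k/ΣG = 11.7 × 0.5700 = 6.669 µA.

I ≈ 6.67 µA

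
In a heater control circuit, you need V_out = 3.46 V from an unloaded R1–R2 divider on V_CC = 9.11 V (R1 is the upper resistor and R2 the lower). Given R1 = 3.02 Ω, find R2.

R2 ≈ 1.85 Ω

Required fraction k = V_out/V_CC = 0.3798.
R2 = R1 · 0.3798/(1 − 0.3798) = 1.849 Ω.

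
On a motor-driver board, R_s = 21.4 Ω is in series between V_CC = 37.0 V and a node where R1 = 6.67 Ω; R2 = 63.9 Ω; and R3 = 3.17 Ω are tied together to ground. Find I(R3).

I ≈ 1.03 A

Parallel bank: R_p = 1/(1/6.67 + 1/63.9 + 1/3.17) = 2.079 Ω.
V_A by voltage divider: V_A = 37.0 × 2.079/(21.4 + 2.079) = 3.276 V.
Branch current I = V_A/R3 = 3.276/3.17 = 1.033 A.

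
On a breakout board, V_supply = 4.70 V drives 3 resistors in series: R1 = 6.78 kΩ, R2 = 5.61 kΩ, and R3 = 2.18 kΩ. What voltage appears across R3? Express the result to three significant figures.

V ≈ 0.703 V

Series total: ΣR = 6.78 + 5.61 + 2.18 = 14.57 kΩ.
Voltage divider: V = V_supply · (2.180 / 14.57) = 4.70 × 0.1496 = 0.7032 V.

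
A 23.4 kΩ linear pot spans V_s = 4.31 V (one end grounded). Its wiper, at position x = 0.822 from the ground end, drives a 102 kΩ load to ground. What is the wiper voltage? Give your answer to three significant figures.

V_out ≈ 3.43 V

Split the track: R_lower = x·R_p = 19.23 kΩ, R_upper = (1−x)·R_p = 4.165 kΩ.
R_L loads the lower segment: effective lower R = 16.18 kΩ.
V_out = 4.31 × 16.18/(4.165 + 16.18) = 3.428 V.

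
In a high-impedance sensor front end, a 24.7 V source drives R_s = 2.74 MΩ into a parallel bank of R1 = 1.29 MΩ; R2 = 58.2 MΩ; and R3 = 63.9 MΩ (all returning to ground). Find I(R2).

I ≈ 0.132 µA

Parallel bank: R_p = 1/(1/1.29 + 1/58.2 + 1/63.9) = 1.238 MΩ.
V_A by voltage divider: V_A = 24.7 × 1.238/(2.74 + 1.238) = 7.685 V.
Branch current I = V_A/R2 = 7.685/58.2 = 0.1320 µA.
(Check via current divider: I_total = 6.210 µA; share G_k/ΣG = 0.02126 → same result.)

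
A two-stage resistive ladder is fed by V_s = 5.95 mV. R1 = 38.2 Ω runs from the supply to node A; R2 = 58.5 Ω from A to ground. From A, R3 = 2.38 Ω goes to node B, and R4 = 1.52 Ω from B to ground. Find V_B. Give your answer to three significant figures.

V_B ≈ 0.203 mV

Looking into the second stage from A: R3 + R4 = 3.900 Ω appears in parallel with R2.
R2 ‖ (R3+R4) = 3.656 Ω.
First divider: V_A = V_s · 3.656/(38.2 + 3.656) = 0.5197 mV.
V_B = V_A × 0.3897 = 0.2026 mV.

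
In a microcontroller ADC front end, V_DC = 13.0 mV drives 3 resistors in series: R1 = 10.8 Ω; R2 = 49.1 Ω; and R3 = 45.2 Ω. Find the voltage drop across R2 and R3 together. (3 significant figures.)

Total series resistance ΣR = 10.8 + 49.1 + 45.2 = 105.1 Ω.
R_{R2..R3} = 49.1 + 45.2 = 94.30 Ω.
By the voltage-divider rule, V = 13.0 × 94.30/105.1 = 11.66 mV.

V ≈ 11.7 mV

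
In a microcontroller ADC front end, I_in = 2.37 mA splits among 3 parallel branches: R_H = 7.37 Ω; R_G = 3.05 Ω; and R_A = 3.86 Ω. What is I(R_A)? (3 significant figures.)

Total conductance ΣG = 1/7.37 + 1/3.05 + 1/3.86 = 0.7226 (units of 1/Ω).
By the current-divider rule, I = I_in · G_k/ΣG = 2.37 × 0.3585 = 0.8497 mA.

I ≈ 0.850 mA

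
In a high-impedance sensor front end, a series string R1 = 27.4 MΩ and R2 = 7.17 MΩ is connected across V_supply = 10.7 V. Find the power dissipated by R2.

P ≈ 0.687 µW

ΣR = 34.57 MΩ → I = 10.7/34.57 = 0.3095 µA.
V(R2) = I·R = 2.219 V; P = V·I = 2.219 × 0.3095 = 0.6869 µW.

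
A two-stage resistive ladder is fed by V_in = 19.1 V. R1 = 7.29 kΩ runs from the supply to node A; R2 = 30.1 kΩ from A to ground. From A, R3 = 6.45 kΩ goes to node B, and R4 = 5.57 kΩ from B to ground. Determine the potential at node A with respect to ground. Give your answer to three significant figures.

Looking into the second stage from A: R3 + R4 = 12.02 kΩ appears in parallel with R2.
R2 ‖ (R3+R4) = 8.590 kΩ.
V_A = 19.1 × 8.590/(7.29 + 8.590) = 10.33 V.

V_A ≈ 10.3 V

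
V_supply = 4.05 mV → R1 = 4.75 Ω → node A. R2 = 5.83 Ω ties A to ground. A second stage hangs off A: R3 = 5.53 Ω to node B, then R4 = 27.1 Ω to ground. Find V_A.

Node A sees R2 in parallel with the series input of stage 2, R3 + R4 = 32.63 Ω.
Effective lower resistance at A: R2 ‖ 32.63 = 4.946 Ω.
First divider: V_A = V_supply · 4.946/(4.75 + 4.946) = 2.066 mV.

V_A ≈ 2.07 mV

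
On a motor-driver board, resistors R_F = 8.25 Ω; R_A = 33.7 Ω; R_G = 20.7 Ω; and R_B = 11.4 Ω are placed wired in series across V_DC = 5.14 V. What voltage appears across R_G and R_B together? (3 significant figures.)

V ≈ 2.23 V

ΣR = 8.25 + 33.7 + 20.7 + 11.4 = 74.05 Ω.
R_{R_G..R_B} = 20.7 + 11.4 = 32.10 Ω.
V = V_DC · R/ΣR = 5.14 × 0.4335 = 2.228 V.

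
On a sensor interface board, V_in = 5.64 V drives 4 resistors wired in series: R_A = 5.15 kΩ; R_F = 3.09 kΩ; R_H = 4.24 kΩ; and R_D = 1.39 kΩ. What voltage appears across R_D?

Total series resistance ΣR = 5.15 + 3.09 + 4.24 + 1.39 = 13.87 kΩ.
V = V_in · R/ΣR = 5.64 × 0.1002 = 0.5652 V.

V ≈ 0.565 V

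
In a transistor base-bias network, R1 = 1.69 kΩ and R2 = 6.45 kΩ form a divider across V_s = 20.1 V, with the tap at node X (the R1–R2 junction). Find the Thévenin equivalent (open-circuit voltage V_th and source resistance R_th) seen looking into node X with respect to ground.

V_th ≈ 15.9 V, R_th ≈ 1.34 kΩ

Open-circuit (no load on X): V_th = V_s · R2/(R1 + R2) = 20.1 × 6.45/(1.690 + 6.45) = 15.93 V.
Zeroing V_s shorts the top of R1 to ground, so R_th = R1 ‖ R2 = 1.339 kΩ.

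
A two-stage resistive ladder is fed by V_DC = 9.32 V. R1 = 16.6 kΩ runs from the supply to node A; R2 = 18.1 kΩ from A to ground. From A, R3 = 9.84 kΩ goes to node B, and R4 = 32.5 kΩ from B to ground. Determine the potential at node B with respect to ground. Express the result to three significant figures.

V_B ≈ 3.10 V

Node A sees R2 in parallel with the series input of stage 2, R3 + R4 = 42.34 kΩ.
R2 ‖ (R3+R4) = 12.68 kΩ.
V_A = 9.32 × 12.68/(16.6 + 12.68) = 4.036 V.
Then the unloaded second divider: V_B = V_A × R4/(R3+R4) = 4.036 × 0.7676 = 3.098 V.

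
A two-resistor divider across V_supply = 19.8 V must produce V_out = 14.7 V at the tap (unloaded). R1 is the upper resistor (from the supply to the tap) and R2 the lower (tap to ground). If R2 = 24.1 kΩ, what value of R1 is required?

R1 ≈ 8.36 kΩ

Required fraction k = V_out/V_supply = 0.7424.
So R1 = R2 · (V_supply/V_out − 1) = 24.1 × (19.8/14.7 − 1) = 24.1 × 0.3469 = 8.361 kΩ.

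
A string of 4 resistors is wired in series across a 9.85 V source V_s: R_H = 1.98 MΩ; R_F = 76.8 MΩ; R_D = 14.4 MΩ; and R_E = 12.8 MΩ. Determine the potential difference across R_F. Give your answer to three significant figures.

ΣR = 1.98 + 76.8 + 14.4 + 12.8 = 106.0 MΩ.
By the voltage-divider rule, V = 9.85 × 76.80/106.0 = 7.138 V.

V ≈ 7.14 V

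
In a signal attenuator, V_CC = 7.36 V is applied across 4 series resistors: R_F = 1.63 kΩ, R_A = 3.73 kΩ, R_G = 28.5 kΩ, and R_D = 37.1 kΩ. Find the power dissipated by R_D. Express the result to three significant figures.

P ≈ 0.399 mW

The common current is I = 7.36/70.96 = 0.1037 mA.
P(R_D) = I²·R_D = (0.1037)² × 37.1 = 0.3991 mW.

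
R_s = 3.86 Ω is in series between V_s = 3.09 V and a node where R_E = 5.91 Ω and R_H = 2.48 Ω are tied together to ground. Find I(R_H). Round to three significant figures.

I ≈ 0.388 A

Parallel bank: R_p = 1/(1/5.91 + 1/2.48) = 1.747 Ω.
Node voltage V_A = V_s · R_p/(R_s + R_p) = 3.09 × 0.3116 = 0.9627 V.
I(R_H) = V_A / R_H = 0.9627/2.48 = 0.3882 A.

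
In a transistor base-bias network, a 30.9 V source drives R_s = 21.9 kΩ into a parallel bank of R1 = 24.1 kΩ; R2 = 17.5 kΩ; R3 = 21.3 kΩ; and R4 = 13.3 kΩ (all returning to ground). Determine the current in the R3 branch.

I ≈ 0.249 mA

Equivalent of the parallel group: R_p = 4.530 kΩ.
V_A by voltage divider: V_A = 30.9 × 4.530/(21.9 + 4.530) = 5.296 V.
Branch current I = V_A/R3 = 5.296/21.3 = 0.2486 mA.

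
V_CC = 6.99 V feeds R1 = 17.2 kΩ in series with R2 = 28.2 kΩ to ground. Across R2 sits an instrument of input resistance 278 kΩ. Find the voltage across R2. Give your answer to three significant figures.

First combine the lower leg with the load: R2 ‖ R_L = 25.60 kΩ.
Voltage divider with the loaded lower leg: V_out = 6.99 × 25.60/(17.2 + 25.60) = 6.99 × 0.5982 = 4.181 V.

V_out ≈ 4.18 V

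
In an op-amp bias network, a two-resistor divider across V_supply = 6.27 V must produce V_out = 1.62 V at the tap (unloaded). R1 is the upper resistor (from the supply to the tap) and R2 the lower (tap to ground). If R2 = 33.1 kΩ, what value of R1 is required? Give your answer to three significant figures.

R1 ≈ 95.0 kΩ

Required fraction k = V_out/V_supply = 0.2584.
R1 = R2·(1/k − 1) = 33.1 × 2.870 = 95.01 kΩ.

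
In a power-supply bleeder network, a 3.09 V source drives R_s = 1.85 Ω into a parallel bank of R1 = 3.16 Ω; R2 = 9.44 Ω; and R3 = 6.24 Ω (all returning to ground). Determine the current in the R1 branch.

I ≈ 0.471 A

Combine the parallel branches: R_p = (1/3.16 + 1/9.44 + 1/6.24)⁻¹ = 1.716 Ω.
V_A by voltage divider: V_A = 3.09 × 1.716/(1.85 + 1.716) = 1.487 V.
Branch current I = V_A/R1 = 1.487/3.16 = 0.4706 A.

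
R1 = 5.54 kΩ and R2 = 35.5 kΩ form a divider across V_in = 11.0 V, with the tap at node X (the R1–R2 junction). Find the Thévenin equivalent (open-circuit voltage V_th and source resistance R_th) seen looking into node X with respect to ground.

Open-circuit (no load on X): V_th = V_in · R2/(R1 + R2) = 11.0 × 35.5/(5.540 + 35.5) = 9.515 V.
Looking into X with the source shorted: R_th = R1·R2/(R1+R2) = 5.540 × 35.5/41.04 = 4.792 kΩ.

V_th ≈ 9.52 V, R_th ≈ 4.79 kΩ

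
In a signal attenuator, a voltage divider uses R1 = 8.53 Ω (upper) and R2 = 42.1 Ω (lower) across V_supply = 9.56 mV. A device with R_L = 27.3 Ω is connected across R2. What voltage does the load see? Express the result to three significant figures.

The load sits in parallel with R2, giving an effective lower resistance R2' = R2·R_L/(R2+R_L) = 16.56 Ω.
Voltage divider with the loaded lower leg: V_out = 9.56 × 16.56/(8.53 + 16.56) = 9.56 × 0.6600 = 6.310 mV.

V_out ≈ 6.31 mV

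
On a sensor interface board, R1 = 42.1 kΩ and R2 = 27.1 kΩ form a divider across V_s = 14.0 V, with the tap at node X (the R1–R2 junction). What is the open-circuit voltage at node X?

V_th is the unloaded tap voltage: V_s · R2/(R1+R2) = 14.0 × 0.3916 = 5.483 V.

V_th ≈ 5.48 V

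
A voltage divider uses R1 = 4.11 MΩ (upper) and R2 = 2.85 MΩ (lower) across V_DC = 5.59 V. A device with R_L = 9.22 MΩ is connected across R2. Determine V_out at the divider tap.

First combine the lower leg with the load: R2 ‖ R_L = 2.177 MΩ.
Then V_out = V_DC · R2'/(R1 + R2') = 5.59 × 2.177/6.287 = 1.936 V.

V_out ≈ 1.94 V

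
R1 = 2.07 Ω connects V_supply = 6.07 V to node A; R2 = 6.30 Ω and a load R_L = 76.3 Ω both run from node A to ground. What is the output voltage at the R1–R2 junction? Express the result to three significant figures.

V_out ≈ 4.48 V

First combine the lower leg with the load: R2 ‖ R_L = 5.819 Ω.
Voltage divider with the loaded lower leg: V_out = 6.07 × 5.819/(2.07 + 5.819) = 6.07 × 0.7376 = 4.477 V.
(Unloaded it would be 4.57 V; the load pulls it down.)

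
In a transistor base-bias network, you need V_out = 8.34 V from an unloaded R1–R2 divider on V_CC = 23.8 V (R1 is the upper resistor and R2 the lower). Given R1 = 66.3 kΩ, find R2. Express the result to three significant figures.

R2 ≈ 35.8 kΩ

Required fraction k = V_out/V_CC = 0.3504.
R2 = R1 · 0.3504/(1 − 0.3504) = 35.77 kΩ.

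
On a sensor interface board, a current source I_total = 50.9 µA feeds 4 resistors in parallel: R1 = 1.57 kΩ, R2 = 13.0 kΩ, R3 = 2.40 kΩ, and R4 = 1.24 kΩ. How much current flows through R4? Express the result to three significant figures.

I ≈ 21.2 µA

ΣG = 1/1.57 + 1/13.0 + 1/2.40 + 1/1.24 = 1.937.
Current divider: I(R4) = I_total · G_k/ΣG = 50.9 × (0.8065/1.937) = 50.9 × 0.4163 = 21.19 µA.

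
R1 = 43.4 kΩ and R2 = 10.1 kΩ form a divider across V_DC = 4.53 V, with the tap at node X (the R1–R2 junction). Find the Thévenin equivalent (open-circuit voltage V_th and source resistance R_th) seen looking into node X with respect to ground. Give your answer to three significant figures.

Open-circuit (no load on X): V_th = V_DC · R2/(R1 + R2) = 4.53 × 10.1/(43.40 + 10.1) = 0.8552 V.
With V_DC suppressed (replaced by a short), R_th = R1 ‖ R2 = (43.40 × 10.1)/(43.40 + 10.1) = 8.193 kΩ.

V_th ≈ 0.855 V, R_th ≈ 8.19 kΩ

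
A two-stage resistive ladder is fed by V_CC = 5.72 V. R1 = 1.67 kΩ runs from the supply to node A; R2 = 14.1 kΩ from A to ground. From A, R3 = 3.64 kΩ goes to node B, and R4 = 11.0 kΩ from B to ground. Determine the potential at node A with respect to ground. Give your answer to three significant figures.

V_A ≈ 4.64 V

Looking into the second stage from A: R3 + R4 = 14.64 kΩ appears in parallel with R2.
R2 ‖ (R3+R4) = 7.182 kΩ.
V_A = 5.72 × 7.182/(1.67 + 7.182) = 4.641 V.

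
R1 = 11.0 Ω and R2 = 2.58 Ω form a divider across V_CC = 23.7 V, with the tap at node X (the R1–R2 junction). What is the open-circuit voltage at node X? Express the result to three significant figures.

V_th is the unloaded tap voltage: V_CC · R2/(R1+R2) = 23.7 × 0.1900 = 4.503 V.

V_th ≈ 4.50 V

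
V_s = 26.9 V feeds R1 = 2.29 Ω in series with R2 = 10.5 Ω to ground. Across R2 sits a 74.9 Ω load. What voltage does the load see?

V_out ≈ 21.5 V

R2 ‖ R_L = (10.5 × 74.9)/(10.5 + 74.9) = 9.209 Ω.
Then V_out = V_s · R2'/(R1 + R2') = 26.9 × 9.209/11.50 = 21.54 V.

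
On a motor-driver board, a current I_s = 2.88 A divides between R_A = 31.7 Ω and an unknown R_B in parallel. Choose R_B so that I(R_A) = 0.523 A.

In a two-way split, I_A/I_s = R_B/(R_A + R_B).
0.523/2.88 = R_B/(R_A + R_B) → R_B = R_A · (0.1816)/(1 − 0.1816) = 31.7 × 0.2219 = 7.034 Ω.

R_B ≈ 7.03 Ω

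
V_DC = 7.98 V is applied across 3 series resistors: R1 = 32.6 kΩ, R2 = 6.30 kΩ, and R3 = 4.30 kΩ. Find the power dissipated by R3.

Series current I = V_DC/ΣR = 7.98/43.20 = 0.1847 mA.
P(R3) = I²·R3 = (0.1847)² × 4.30 = 0.1467 mW.

P ≈ 0.147 mW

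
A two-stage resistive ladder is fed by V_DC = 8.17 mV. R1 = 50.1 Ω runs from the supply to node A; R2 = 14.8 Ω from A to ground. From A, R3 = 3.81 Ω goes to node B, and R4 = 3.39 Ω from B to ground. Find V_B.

Node A sees R2 in parallel with the series input of stage 2, R3 + R4 = 7.200 Ω.
Effective lower resistance at A: R2 ‖ 7.200 = 4.844 Ω.
So V_A = 8.17 × 0.08816 = 0.7202 mV.
V_B = V_A × 0.4708 = 0.3391 mV.

V_B ≈ 0.339 mV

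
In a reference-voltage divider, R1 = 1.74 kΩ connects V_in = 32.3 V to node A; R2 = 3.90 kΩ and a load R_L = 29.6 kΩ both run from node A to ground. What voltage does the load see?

V_out ≈ 21.5 V

R2 ‖ R_L = (3.90 × 29.6)/(3.90 + 29.6) = 3.446 kΩ.
Voltage divider with the loaded lower leg: V_out = 32.3 × 3.446/(1.74 + 3.446) = 32.3 × 0.6645 = 21.46 V.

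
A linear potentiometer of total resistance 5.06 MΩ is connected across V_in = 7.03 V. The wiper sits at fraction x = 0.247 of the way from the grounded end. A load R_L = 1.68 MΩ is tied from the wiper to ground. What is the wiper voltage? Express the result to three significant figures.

V_out ≈ 1.11 V

The pot divides into 3.810 MΩ above the wiper and 1.250 MΩ below.
Lower segment in parallel with the load: 1.250 ‖ 1.68 = 0.7167 MΩ.
Loaded-divider output: V_out = 7.03 × 0.1583 = 1.113 V.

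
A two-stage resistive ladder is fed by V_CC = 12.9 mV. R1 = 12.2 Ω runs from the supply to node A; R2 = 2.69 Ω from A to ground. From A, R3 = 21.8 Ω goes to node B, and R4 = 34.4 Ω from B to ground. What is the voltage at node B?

Node A sees R2 in parallel with the series input of stage 2, R3 + R4 = 56.20 Ω.
Effective lower resistance at A: R2 ‖ 56.20 = 2.567 Ω.
So V_A = 12.9 × 0.1738 = 2.243 mV.
V_B = V_A × 0.6121 = 1.373 mV.

V_B ≈ 1.37 mV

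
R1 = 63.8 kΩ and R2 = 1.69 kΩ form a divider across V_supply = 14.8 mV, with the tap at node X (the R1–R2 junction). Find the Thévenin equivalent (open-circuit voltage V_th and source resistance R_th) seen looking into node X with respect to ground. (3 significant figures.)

V_th is the unloaded tap voltage: V_supply · R2/(R1+R2) = 14.8 × 0.02581 = 0.3819 mV.
Looking into X with the source shorted: R_th = R1·R2/(R1+R2) = 63.80 × 1.69/65.49 = 1.646 kΩ.

V_th ≈ 0.382 mV, R_th ≈ 1.65 kΩ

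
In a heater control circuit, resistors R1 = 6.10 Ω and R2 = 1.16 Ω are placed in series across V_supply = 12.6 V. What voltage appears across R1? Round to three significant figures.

Series total: ΣR = 6.10 + 1.16 = 7.260 Ω.
By the voltage-divider rule, V = 12.6 × 6.100/7.260 = 10.59 V.

V ≈ 10.6 V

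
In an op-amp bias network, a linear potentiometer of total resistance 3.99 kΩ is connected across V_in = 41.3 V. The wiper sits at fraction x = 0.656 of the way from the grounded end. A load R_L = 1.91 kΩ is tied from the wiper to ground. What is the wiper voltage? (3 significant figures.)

V_out ≈ 18.4 V

The pot divides into 1.373 kΩ above the wiper and 2.617 kΩ below.
Lower segment in parallel with the load: 2.617 ‖ 1.91 = 1.104 kΩ.
Then V_out = V_in · 1.104/(1.373 + 1.104) = 18.41 V.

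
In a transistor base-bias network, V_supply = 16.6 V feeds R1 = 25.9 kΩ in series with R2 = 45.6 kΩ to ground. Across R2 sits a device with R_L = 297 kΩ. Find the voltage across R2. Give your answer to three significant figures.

V_out ≈ 10.0 V

R2 ‖ R_L = (45.6 × 297)/(45.6 + 297) = 39.53 kΩ.
Now apply the divider: V_out = 16.6 × 0.6042 = 10.03 V.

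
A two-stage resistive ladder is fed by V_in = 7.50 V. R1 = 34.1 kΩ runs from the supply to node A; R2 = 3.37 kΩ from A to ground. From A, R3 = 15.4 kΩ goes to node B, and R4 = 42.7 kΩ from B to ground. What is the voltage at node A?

V_A ≈ 0.641 V

Looking into the second stage from A: R3 + R4 = 58.10 kΩ appears in parallel with R2.
Effective lower resistance at A: R2 ‖ 58.10 = 3.185 kΩ.
First divider: V_A = V_in · 3.185/(34.1 + 3.185) = 0.6407 V.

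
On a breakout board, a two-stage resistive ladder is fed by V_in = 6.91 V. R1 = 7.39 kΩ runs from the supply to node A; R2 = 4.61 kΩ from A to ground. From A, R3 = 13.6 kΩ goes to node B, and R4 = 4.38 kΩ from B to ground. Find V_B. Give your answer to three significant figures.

The second stage (R3 + R4 = 17.98 kΩ) loads node A in parallel with R2.
Effective lower resistance at A: R2 ‖ 17.98 = 3.669 kΩ.
So V_A = 6.91 × 0.3318 = 2.293 V.
Then the unloaded second divider: V_B = V_A × R4/(R3+R4) = 2.293 × 0.2436 = 0.5585 V.

V_B ≈ 0.558 V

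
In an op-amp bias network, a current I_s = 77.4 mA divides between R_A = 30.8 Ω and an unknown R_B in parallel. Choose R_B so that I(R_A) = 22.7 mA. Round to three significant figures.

R_B ≈ 12.8 Ω

In a two-way split, I_A/I_s = R_B/(R_A + R_B).
22.7/77.4 = R_B/(R_A + R_B) → R_B = R_A · (0.2933)/(1 − 0.2933) = 30.8 × 0.4150 = 12.78 Ω.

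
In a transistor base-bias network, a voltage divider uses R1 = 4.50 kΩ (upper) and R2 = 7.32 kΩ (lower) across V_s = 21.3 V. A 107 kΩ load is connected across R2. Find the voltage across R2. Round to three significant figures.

R2 ‖ R_L = (7.32 × 107)/(7.32 + 107) = 6.851 kΩ.
Now apply the divider: V_out = 21.3 × 0.6036 = 12.86 V.
(Unloaded it would be 13.2 V; the load pulls it down.)

V_out ≈ 12.9 V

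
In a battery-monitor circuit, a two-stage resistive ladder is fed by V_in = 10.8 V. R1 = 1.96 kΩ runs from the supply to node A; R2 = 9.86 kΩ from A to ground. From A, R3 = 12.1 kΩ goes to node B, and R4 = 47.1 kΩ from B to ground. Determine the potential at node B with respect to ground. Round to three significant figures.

Node A sees R2 in parallel with the series input of stage 2, R3 + R4 = 59.20 kΩ.
Effective lower resistance at A: R2 ‖ 59.20 = 8.452 kΩ.
V_A = 10.8 × 8.452/(1.96 + 8.452) = 8.767 V.
V_B = V_A × 0.7956 = 6.975 V.

V_B ≈ 6.98 V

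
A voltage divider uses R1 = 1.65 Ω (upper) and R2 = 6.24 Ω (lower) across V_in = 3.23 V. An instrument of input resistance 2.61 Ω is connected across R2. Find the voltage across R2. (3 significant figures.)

V_out ≈ 1.70 V

The load sits in parallel with R2, giving an effective lower resistance R2' = R2·R_L/(R2+R_L) = 1.840 Ω.
Then V_out = V_in · R2'/(R1 + R2') = 3.23 × 1.840/3.490 = 1.703 V.
(Unloaded it would be 2.55 V; the load pulls it down.)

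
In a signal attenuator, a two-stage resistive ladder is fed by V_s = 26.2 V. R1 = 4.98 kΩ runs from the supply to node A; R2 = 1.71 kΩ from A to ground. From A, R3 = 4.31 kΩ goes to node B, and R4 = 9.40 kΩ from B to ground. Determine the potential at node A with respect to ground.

V_A ≈ 6.13 V

Looking into the second stage from A: R3 + R4 = 13.71 kΩ appears in parallel with R2.
Effective lower resistance at A: R2 ‖ 13.71 = 1.520 kΩ.
So V_A = 26.2 × 0.2339 = 6.128 V.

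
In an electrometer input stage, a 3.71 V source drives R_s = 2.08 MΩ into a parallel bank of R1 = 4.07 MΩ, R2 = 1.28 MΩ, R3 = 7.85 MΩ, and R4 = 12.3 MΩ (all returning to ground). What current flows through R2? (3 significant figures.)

Equivalent of the parallel group: R_p = 0.8093 MΩ.
Node voltage V_A = V_supply · R_p/(R_s + R_p) = 3.71 × 0.2801 = 1.039 V.
I(R2) = V_A / R2 = 1.039/1.28 = 0.8119 µA.

I ≈ 0.812 µA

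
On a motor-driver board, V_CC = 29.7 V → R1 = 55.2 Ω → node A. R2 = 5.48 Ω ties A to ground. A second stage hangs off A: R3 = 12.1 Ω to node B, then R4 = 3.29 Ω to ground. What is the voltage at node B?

The second stage (R3 + R4 = 15.39 Ω) loads node A in parallel with R2.
Effective lower resistance at A: R2 ‖ 15.39 = 4.041 Ω.
So V_A = 29.7 × 0.06821 = 2.026 V.
V_B = V_A × 0.2138 = 0.4331 V.

V_B ≈ 0.433 V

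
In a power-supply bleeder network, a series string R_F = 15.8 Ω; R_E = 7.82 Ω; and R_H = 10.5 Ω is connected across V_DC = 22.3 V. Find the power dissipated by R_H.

The common current is I = 22.3/34.12 = 0.6536 A.
P(R_H) = I²·R_H = (0.6536)² × 10.5 = 4.485 W.

P ≈ 4.49 W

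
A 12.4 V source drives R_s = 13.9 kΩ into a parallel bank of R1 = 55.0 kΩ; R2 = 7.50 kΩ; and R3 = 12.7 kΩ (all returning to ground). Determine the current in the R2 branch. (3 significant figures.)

I ≈ 0.394 mA

Combine the parallel branches: R_p = (1/55.0 + 1/7.50 + 1/12.7)⁻¹ = 4.343 kΩ.
Node voltage V_A = V_s · R_p/(R_s + R_p) = 12.4 × 0.2381 = 2.952 V.
Branch current I = V_A/R2 = 2.952/7.50 = 0.3936 mA.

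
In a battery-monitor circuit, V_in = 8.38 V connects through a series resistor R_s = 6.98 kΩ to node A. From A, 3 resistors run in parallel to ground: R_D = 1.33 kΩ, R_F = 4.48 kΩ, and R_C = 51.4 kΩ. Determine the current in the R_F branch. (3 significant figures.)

I ≈ 0.236 mA

Combine the parallel branches: R_p = (1/1.33 + 1/4.48 + 1/51.4)⁻¹ = 1.005 kΩ.
Node voltage V_A = V_in · R_p/(R_s + R_p) = 8.38 × 0.1259 = 1.055 V.
Branch current I = V_A/R_F = 1.055/4.48 = 0.2355 mA.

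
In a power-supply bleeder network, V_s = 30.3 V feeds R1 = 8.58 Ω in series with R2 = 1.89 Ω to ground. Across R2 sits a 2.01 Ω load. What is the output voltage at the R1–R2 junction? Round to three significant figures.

V_out ≈ 3.09 V

First combine the lower leg with the load: R2 ‖ R_L = 0.9741 Ω.
Now apply the divider: V_out = 30.3 × 0.1020 = 3.089 V.
(Unloaded it would be 5.47 V; the load pulls it down.)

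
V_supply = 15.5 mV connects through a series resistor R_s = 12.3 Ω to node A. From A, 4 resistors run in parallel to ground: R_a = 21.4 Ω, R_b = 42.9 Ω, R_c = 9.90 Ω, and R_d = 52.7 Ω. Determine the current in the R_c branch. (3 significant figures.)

Equivalent of the parallel group: R_p = 5.262 Ω.
V_A by voltage divider: V_A = 15.5 × 5.262/(12.3 + 5.262) = 4.644 mV.
Branch current I = V_A/R_c = 4.644/9.90 = 0.4691 mA.

I ≈ 0.469 mA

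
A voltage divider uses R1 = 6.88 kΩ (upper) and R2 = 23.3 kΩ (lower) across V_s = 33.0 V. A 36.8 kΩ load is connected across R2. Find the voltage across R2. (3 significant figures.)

V_out ≈ 22.3 V

R2 ‖ R_L = (23.3 × 36.8)/(23.3 + 36.8) = 14.27 kΩ.
Voltage divider with the loaded lower leg: V_out = 33.0 × 14.27/(6.88 + 14.27) = 33.0 × 0.6747 = 22.26 V.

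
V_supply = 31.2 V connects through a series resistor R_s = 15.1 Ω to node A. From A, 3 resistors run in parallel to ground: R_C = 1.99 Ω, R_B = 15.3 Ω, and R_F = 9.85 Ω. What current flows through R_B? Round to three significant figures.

Parallel bank: R_p = 1/(1/1.99 + 1/15.3 + 1/9.85) = 1.494 Ω.
V_A = 31.2 × 1.494/16.59 = 2.809 V.
I(R_B) = V_A / R_B = 2.809/15.3 = 0.1836 A.

I ≈ 0.184 A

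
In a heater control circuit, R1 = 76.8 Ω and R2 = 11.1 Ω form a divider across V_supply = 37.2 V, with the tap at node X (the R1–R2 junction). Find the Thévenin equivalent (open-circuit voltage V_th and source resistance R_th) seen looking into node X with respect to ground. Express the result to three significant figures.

V_th ≈ 4.70 V, R_th ≈ 9.70 Ω

With X open, the divider is unloaded: V_th = 37.2 × 11.1/87.90 = 4.698 V.
With V_supply suppressed (replaced by a short), R_th = R1 ‖ R2 = (76.80 × 11.1)/(76.80 + 11.1) = 9.698 Ω.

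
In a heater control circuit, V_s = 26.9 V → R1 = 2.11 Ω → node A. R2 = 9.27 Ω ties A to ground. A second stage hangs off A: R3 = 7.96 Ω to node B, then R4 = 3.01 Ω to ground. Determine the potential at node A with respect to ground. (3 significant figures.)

Node A sees R2 in parallel with the series input of stage 2, R3 + R4 = 10.97 Ω.
R2 ‖ (R3+R4) = 5.024 Ω.
So V_A = 26.9 × 0.7042 = 18.94 V.

V_A ≈ 18.9 V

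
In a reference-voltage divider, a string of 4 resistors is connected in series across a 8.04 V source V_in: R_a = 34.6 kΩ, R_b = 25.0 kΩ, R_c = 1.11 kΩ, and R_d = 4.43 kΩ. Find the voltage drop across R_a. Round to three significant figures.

V ≈ 4.27 V

Series total: ΣR = 34.6 + 25.0 + 1.11 + 4.43 = 65.14 kΩ.
V = V_in · R/ΣR = 8.04 × 0.5312 = 4.271 V.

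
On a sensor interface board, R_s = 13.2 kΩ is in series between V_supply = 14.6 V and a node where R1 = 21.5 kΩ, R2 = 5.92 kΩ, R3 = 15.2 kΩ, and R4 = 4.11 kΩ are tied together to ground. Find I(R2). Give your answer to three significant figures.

Equivalent of the parallel group: R_p = 1.906 kΩ.
Node voltage V_A = V_supply · R_p/(R_s + R_p) = 14.6 × 0.1262 = 1.843 V.
I(R2) = V_A / R2 = 1.843/5.92 = 0.3112 mA.
(Check via current divider: I_total = 0.9665 mA; share G_k/ΣG = 0.3220 → same result.)

I ≈ 0.311 mA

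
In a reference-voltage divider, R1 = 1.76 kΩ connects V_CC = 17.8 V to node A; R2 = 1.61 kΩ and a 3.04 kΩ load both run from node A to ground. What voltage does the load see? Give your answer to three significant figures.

V_out ≈ 6.66 V

The load sits in parallel with R2, giving an effective lower resistance R2' = R2·R_L/(R2+R_L) = 1.053 kΩ.
Voltage divider with the loaded lower leg: V_out = 17.8 × 1.053/(1.76 + 1.053) = 17.8 × 0.3742 = 6.661 V.
(Unloaded it would be 8.50 V; the load pulls it down.)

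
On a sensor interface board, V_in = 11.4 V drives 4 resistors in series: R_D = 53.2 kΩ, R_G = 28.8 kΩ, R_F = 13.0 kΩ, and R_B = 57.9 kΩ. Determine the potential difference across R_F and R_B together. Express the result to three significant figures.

V ≈ 5.29 V

ΣR = 53.2 + 28.8 + 13.0 + 57.9 = 152.9 kΩ.
R_{R_F..R_B} = 13.0 + 57.9 = 70.90 kΩ.
By the voltage-divider rule, V = 11.4 × 70.90/152.9 = 5.286 V.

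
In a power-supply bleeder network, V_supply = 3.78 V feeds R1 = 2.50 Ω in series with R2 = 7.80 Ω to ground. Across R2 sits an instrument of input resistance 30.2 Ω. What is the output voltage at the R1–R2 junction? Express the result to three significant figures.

First combine the lower leg with the load: R2 ‖ R_L = 6.199 Ω.
Now apply the divider: V_out = 3.78 × 0.7126 = 2.694 V.
(Unloaded it would be 2.86 V; the load pulls it down.)

V_out ≈ 2.69 V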